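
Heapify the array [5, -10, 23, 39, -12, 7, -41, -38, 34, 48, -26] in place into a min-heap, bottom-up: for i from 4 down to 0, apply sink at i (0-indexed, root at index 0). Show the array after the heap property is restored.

sift down from index 4:
  -12 vs smaller child -26 at index 10, swap → [5, -10, 23, 39, -26, 7, -41, -38, 34, 48, -12]
sift down from index 3:
  39 vs smaller child -38 at index 7, swap → [5, -10, 23, -38, -26, 7, -41, 39, 34, 48, -12]
sift down from index 2:
  23 vs smaller child -41 at index 6, swap → [5, -10, -41, -38, -26, 7, 23, 39, 34, 48, -12]
sift down from index 1:
  -10 vs smaller child -38 at index 3, swap → [5, -38, -41, -10, -26, 7, 23, 39, 34, 48, -12]
sift down from index 0:
  5 vs smaller child -41 at index 2, swap → [-41, -38, 5, -10, -26, 7, 23, 39, 34, 48, -12]

[-41, -38, 5, -10, -26, 7, 23, 39, 34, 48, -12]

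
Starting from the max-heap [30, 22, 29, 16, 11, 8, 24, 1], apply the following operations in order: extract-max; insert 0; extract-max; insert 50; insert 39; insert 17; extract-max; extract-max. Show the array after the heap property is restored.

extract-max → returns 30:
  remove root 30; move last element 1 to root → [1, 22, 29, 16, 11, 8, 24]
  1 vs larger child 29 at index 2, swap → [29, 22, 1, 16, 11, 8, 24]
  1 vs larger child 24 at index 6, swap → [29, 22, 24, 16, 11, 8, 1]
insert 0:
  append 0 at index 7 → [29, 22, 24, 16, 11, 8, 1, 0] (no swap needed)
extract-max → returns 29:
  remove root 29; move last element 0 to root → [0, 22, 24, 16, 11, 8, 1]
  0 vs larger child 24 at index 2, swap → [24, 22, 0, 16, 11, 8, 1]
  0 vs larger child 8 at index 5, swap → [24, 22, 8, 16, 11, 0, 1]
insert 50:
  append 50 at index 7 → [24, 22, 8, 16, 11, 0, 1, 50]
  50 > parent 16 at index 3, swap → [24, 22, 8, 50, 11, 0, 1, 16]
  50 > parent 22 at index 1, swap → [24, 50, 8, 22, 11, 0, 1, 16]
  50 > parent 24 at index 0, swap → [50, 24, 8, 22, 11, 0, 1, 16]
insert 39:
  append 39 at index 8 → [50, 24, 8, 22, 11, 0, 1, 16, 39]
  39 > parent 22 at index 3, swap → [50, 24, 8, 39, 11, 0, 1, 16, 22]
  39 > parent 24 at index 1, swap → [50, 39, 8, 24, 11, 0, 1, 16, 22]
insert 17:
  append 17 at index 9 → [50, 39, 8, 24, 11, 0, 1, 16, 22, 17]
  17 > parent 11 at index 4, swap → [50, 39, 8, 24, 17, 0, 1, 16, 22, 11]
extract-max → returns 50:
  remove root 50; move last element 11 to root → [11, 39, 8, 24, 17, 0, 1, 16, 22]
  11 vs larger child 39 at index 1, swap → [39, 11, 8, 24, 17, 0, 1, 16, 22]
  11 vs larger child 24 at index 3, swap → [39, 24, 8, 11, 17, 0, 1, 16, 22]
  11 vs larger child 22 at index 8, swap → [39, 24, 8, 22, 17, 0, 1, 16, 11]
extract-max → returns 39:
  remove root 39; move last element 11 to root → [11, 24, 8, 22, 17, 0, 1, 16]
  11 vs larger child 24 at index 1, swap → [24, 11, 8, 22, 17, 0, 1, 16]
  11 vs larger child 22 at index 3, swap → [24, 22, 8, 11, 17, 0, 1, 16]
  11 vs only child 16 at index 7, swap → [24, 22, 8, 16, 17, 0, 1, 11]

[24, 22, 8, 16, 17, 0, 1, 11]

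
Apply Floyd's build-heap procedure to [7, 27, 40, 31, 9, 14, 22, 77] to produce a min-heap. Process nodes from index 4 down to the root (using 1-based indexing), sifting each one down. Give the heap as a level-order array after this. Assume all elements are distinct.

[7, 9, 14, 31, 27, 40, 22, 77]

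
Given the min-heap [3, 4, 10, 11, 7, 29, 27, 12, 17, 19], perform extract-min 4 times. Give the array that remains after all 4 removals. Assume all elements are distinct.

[11, 12, 17, 27, 19, 29]

extract-min #1 returns 3:
  remove root 3; move last element 19 to root → [19, 4, 10, 11, 7, 29, 27, 12, 17]
  19 vs smaller child 4 at index 1, swap → [4, 19, 10, 11, 7, 29, 27, 12, 17]
  19 vs smaller child 7 at index 4, swap → [4, 7, 10, 11, 19, 29, 27, 12, 17]
extract-min #2 returns 4:
  remove root 4; move last element 17 to root → [17, 7, 10, 11, 19, 29, 27, 12]
  17 vs smaller child 7 at index 1, swap → [7, 17, 10, 11, 19, 29, 27, 12]
  17 vs smaller child 11 at index 3, swap → [7, 11, 10, 17, 19, 29, 27, 12]
  17 vs only child 12 at index 7, swap → [7, 11, 10, 12, 19, 29, 27, 17]
extract-min #3 returns 7:
  remove root 7; move last element 17 to root → [17, 11, 10, 12, 19, 29, 27]
  17 vs smaller child 10 at index 2, swap → [10, 11, 17, 12, 19, 29, 27]
extract-min #4 returns 10:
  remove root 10; move last element 27 to root → [27, 11, 17, 12, 19, 29]
  27 vs smaller child 11 at index 1, swap → [11, 27, 17, 12, 19, 29]
  27 vs smaller child 12 at index 3, swap → [11, 12, 17, 27, 19, 29]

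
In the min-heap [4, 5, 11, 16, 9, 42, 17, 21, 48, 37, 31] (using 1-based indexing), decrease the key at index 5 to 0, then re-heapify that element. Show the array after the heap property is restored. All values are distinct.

[0, 4, 11, 16, 5, 42, 17, 21, 48, 37, 31]

set index 5 from 9 to 0 → [4, 5, 11, 16, 0, 42, 17, 21, 48, 37, 31]
0 < parent 5 at index 2, swap → [4, 0, 11, 16, 5, 42, 17, 21, 48, 37, 31]
0 < parent 4 at index 1, swap → [0, 4, 11, 16, 5, 42, 17, 21, 48, 37, 31]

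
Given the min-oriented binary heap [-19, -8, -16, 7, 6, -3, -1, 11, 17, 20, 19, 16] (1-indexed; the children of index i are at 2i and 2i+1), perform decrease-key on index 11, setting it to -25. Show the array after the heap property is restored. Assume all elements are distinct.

set index 11 from 19 to -25 → [-19, -8, -16, 7, 6, -3, -1, 11, 17, 20, -25, 16]
-25 < parent 6 at index 5, swap → [-19, -8, -16, 7, -25, -3, -1, 11, 17, 20, 6, 16]
-25 < parent -8 at index 2, swap → [-19, -25, -16, 7, -8, -3, -1, 11, 17, 20, 6, 16]
-25 < parent -19 at index 1, swap → [-25, -19, -16, 7, -8, -3, -1, 11, 17, 20, 6, 16]

[-25, -19, -16, 7, -8, -3, -1, 11, 17, 20, 6, 16]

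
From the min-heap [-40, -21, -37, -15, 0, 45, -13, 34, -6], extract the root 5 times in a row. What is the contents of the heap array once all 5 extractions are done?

[-6, 0, 45, 34]

extract-min #1 returns -40:
  remove root -40; move last element -6 to root → [-6, -21, -37, -15, 0, 45, -13, 34]
  -6 vs smaller child -37 at index 2, swap → [-37, -21, -6, -15, 0, 45, -13, 34]
  -6 vs smaller child -13 at index 6, swap → [-37, -21, -13, -15, 0, 45, -6, 34]
extract-min #2 returns -37:
  remove root -37; move last element 34 to root → [34, -21, -13, -15, 0, 45, -6]
  34 vs smaller child -21 at index 1, swap → [-21, 34, -13, -15, 0, 45, -6]
  34 vs smaller child -15 at index 3, swap → [-21, -15, -13, 34, 0, 45, -6]
extract-min #3 returns -21:
  remove root -21; move last element -6 to root → [-6, -15, -13, 34, 0, 45]
  -6 vs smaller child -15 at index 1, swap → [-15, -6, -13, 34, 0, 45]
extract-min #4 returns -15:
  remove root -15; move last element 45 to root → [45, -6, -13, 34, 0]
  45 vs smaller child -13 at index 2, swap → [-13, -6, 45, 34, 0]
extract-min #5 returns -13:
  remove root -13; move last element 0 to root → [0, -6, 45, 34]
  0 vs smaller child -6 at index 1, swap → [-6, 0, 45, 34]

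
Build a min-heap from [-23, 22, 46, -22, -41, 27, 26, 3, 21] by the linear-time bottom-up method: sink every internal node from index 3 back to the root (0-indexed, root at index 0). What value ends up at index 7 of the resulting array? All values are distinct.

3

sift down from index 3: already satisfies heap property
sift down from index 2:
  46 vs smaller child 26 at index 6, swap → [-23, 22, 26, -22, -41, 27, 46, 3, 21]
sift down from index 1:
  22 vs smaller child -41 at index 4, swap → [-23, -41, 26, -22, 22, 27, 46, 3, 21]
sift down from index 0:
  -23 vs smaller child -41 at index 1, swap → [-41, -23, 26, -22, 22, 27, 46, 3, 21]
resulting array: [-41, -23, 26, -22, 22, 27, 46, 3, 21]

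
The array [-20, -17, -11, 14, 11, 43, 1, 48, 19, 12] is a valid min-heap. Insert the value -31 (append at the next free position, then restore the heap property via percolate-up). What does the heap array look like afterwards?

append -31 at index 10 → [-20, -17, -11, 14, 11, 43, 1, 48, 19, 12, -31]
-31 < parent 11 at index 4, swap → [-20, -17, -11, 14, -31, 43, 1, 48, 19, 12, 11]
-31 < parent -17 at index 1, swap → [-20, -31, -11, 14, -17, 43, 1, 48, 19, 12, 11]
-31 < parent -20 at index 0, swap → [-31, -20, -11, 14, -17, 43, 1, 48, 19, 12, 11]

[-31, -20, -11, 14, -17, 43, 1, 48, 19, 12, 11]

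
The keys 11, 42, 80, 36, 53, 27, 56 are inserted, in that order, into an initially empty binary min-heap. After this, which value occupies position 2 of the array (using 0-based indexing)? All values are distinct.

Insert 11:
  append 11 at index 0 → [11] (no swap needed)
Insert 42:
  append 42 at index 1 → [11, 42] (no swap needed)
Insert 80:
  append 80 at index 2 → [11, 42, 80] (no swap needed)
Insert 36:
  append 36 at index 3 → [11, 42, 80, 36]
  36 < parent 42 at index 1, swap → [11, 36, 80, 42]
Insert 53:
  append 53 at index 4 → [11, 36, 80, 42, 53] (no swap needed)
Insert 27:
  append 27 at index 5 → [11, 36, 80, 42, 53, 27]
  27 < parent 80 at index 2, swap → [11, 36, 27, 42, 53, 80]
Insert 56:
  append 56 at index 6 → [11, 36, 27, 42, 53, 80, 56] (no swap needed)
resulting array: [11, 36, 27, 42, 53, 80, 56]

27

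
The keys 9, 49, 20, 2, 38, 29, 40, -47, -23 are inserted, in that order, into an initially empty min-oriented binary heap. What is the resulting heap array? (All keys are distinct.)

Insert 9:
  append 9 at index 0 → [9] (no swap needed)
Insert 49:
  append 49 at index 1 → [9, 49] (no swap needed)
Insert 20:
  append 20 at index 2 → [9, 49, 20] (no swap needed)
Insert 2:
  append 2 at index 3 → [9, 49, 20, 2]
  2 < parent 49 at index 1, swap → [9, 2, 20, 49]
  2 < parent 9 at index 0, swap → [2, 9, 20, 49]
Insert 38:
  append 38 at index 4 → [2, 9, 20, 49, 38] (no swap needed)
Insert 29:
  append 29 at index 5 → [2, 9, 20, 49, 38, 29] (no swap needed)
Insert 40:
  append 40 at index 6 → [2, 9, 20, 49, 38, 29, 40] (no swap needed)
Insert -47:
  append -47 at index 7 → [2, 9, 20, 49, 38, 29, 40, -47]
  -47 < parent 49 at index 3, swap → [2, 9, 20, -47, 38, 29, 40, 49]
  -47 < parent 9 at index 1, swap → [2, -47, 20, 9, 38, 29, 40, 49]
  -47 < parent 2 at index 0, swap → [-47, 2, 20, 9, 38, 29, 40, 49]
Insert -23:
  append -23 at index 8 → [-47, 2, 20, 9, 38, 29, 40, 49, -23]
  -23 < parent 9 at index 3, swap → [-47, 2, 20, -23, 38, 29, 40, 49, 9]
  -23 < parent 2 at index 1, swap → [-47, -23, 20, 2, 38, 29, 40, 49, 9]

[-47, -23, 20, 2, 38, 29, 40, 49, 9]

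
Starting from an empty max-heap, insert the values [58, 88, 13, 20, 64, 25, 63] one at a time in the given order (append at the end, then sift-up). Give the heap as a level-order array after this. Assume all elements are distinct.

[88, 64, 63, 20, 58, 13, 25]

Insert 58:
  append 58 at index 0 → [58] (no swap needed)
Insert 88:
  append 88 at index 1 → [58, 88]
  88 > parent 58 at index 0, swap → [88, 58]
Insert 13:
  append 13 at index 2 → [88, 58, 13] (no swap needed)
Insert 20:
  append 20 at index 3 → [88, 58, 13, 20] (no swap needed)
Insert 64:
  append 64 at index 4 → [88, 58, 13, 20, 64]
  64 > parent 58 at index 1, swap → [88, 64, 13, 20, 58]
Insert 25:
  append 25 at index 5 → [88, 64, 13, 20, 58, 25]
  25 > parent 13 at index 2, swap → [88, 64, 25, 20, 58, 13]
Insert 63:
  append 63 at index 6 → [88, 64, 25, 20, 58, 13, 63]
  63 > parent 25 at index 2, swap → [88, 64, 63, 20, 58, 13, 25]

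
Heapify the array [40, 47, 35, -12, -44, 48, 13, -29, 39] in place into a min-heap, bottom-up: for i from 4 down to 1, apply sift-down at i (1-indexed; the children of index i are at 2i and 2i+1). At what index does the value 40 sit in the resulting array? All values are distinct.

sift down from index 4:
  -12 vs smaller child -29 at index 8, swap → [40, 47, 35, -29, -44, 48, 13, -12, 39]
sift down from index 3:
  35 vs smaller child 13 at index 7, swap → [40, 47, 13, -29, -44, 48, 35, -12, 39]
sift down from index 2:
  47 vs smaller child -44 at index 5, swap → [40, -44, 13, -29, 47, 48, 35, -12, 39]
sift down from index 1:
  40 vs smaller child -44 at index 2, swap → [-44, 40, 13, -29, 47, 48, 35, -12, 39]
  40 vs smaller child -29 at index 4, swap → [-44, -29, 13, 40, 47, 48, 35, -12, 39]
  40 vs smaller child -12 at index 8, swap → [-44, -29, 13, -12, 47, 48, 35, 40, 39]
resulting array: [-44, -29, 13, -12, 47, 48, 35, 40, 39]

8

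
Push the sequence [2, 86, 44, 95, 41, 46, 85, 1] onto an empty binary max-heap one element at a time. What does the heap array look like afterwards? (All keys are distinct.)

Insert 2:
  append 2 at index 0 → [2] (no swap needed)
Insert 86:
  append 86 at index 1 → [2, 86]
  86 > parent 2 at index 0, swap → [86, 2]
Insert 44:
  append 44 at index 2 → [86, 2, 44] (no swap needed)
Insert 95:
  append 95 at index 3 → [86, 2, 44, 95]
  95 > parent 2 at index 1, swap → [86, 95, 44, 2]
  95 > parent 86 at index 0, swap → [95, 86, 44, 2]
Insert 41:
  append 41 at index 4 → [95, 86, 44, 2, 41] (no swap needed)
Insert 46:
  append 46 at index 5 → [95, 86, 44, 2, 41, 46]
  46 > parent 44 at index 2, swap → [95, 86, 46, 2, 41, 44]
Insert 85:
  append 85 at index 6 → [95, 86, 46, 2, 41, 44, 85]
  85 > parent 46 at index 2, swap → [95, 86, 85, 2, 41, 44, 46]
Insert 1:
  append 1 at index 7 → [95, 86, 85, 2, 41, 44, 46, 1] (no swap needed)

[95, 86, 85, 2, 41, 44, 46, 1]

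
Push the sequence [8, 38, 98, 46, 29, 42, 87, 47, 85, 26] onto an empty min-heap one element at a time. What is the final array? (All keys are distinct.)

[8, 26, 42, 46, 29, 98, 87, 47, 85, 38]

Insert 8:
  append 8 at index 0 → [8] (no swap needed)
Insert 38:
  append 38 at index 1 → [8, 38] (no swap needed)
Insert 98:
  append 98 at index 2 → [8, 38, 98] (no swap needed)
Insert 46:
  append 46 at index 3 → [8, 38, 98, 46] (no swap needed)
Insert 29:
  append 29 at index 4 → [8, 38, 98, 46, 29]
  29 < parent 38 at index 1, swap → [8, 29, 98, 46, 38]
Insert 42:
  append 42 at index 5 → [8, 29, 98, 46, 38, 42]
  42 < parent 98 at index 2, swap → [8, 29, 42, 46, 38, 98]
Insert 87:
  append 87 at index 6 → [8, 29, 42, 46, 38, 98, 87] (no swap needed)
Insert 47:
  append 47 at index 7 → [8, 29, 42, 46, 38, 98, 87, 47] (no swap needed)
Insert 85:
  append 85 at index 8 → [8, 29, 42, 46, 38, 98, 87, 47, 85] (no swap needed)
Insert 26:
  append 26 at index 9 → [8, 29, 42, 46, 38, 98, 87, 47, 85, 26]
  26 < parent 38 at index 4, swap → [8, 29, 42, 46, 26, 98, 87, 47, 85, 38]
  26 < parent 29 at index 1, swap → [8, 26, 42, 46, 29, 98, 87, 47, 85, 38]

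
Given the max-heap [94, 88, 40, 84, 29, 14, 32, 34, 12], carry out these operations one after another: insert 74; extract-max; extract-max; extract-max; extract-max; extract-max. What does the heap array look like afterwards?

insert 74:
  append 74 at index 9 → [94, 88, 40, 84, 29, 14, 32, 34, 12, 74]
  74 > parent 29 at index 4, swap → [94, 88, 40, 84, 74, 14, 32, 34, 12, 29]
extract-max → returns 94:
  remove root 94; move last element 29 to root → [29, 88, 40, 84, 74, 14, 32, 34, 12]
  29 vs larger child 88 at index 1, swap → [88, 29, 40, 84, 74, 14, 32, 34, 12]
  29 vs larger child 84 at index 3, swap → [88, 84, 40, 29, 74, 14, 32, 34, 12]
  29 vs larger child 34 at index 7, swap → [88, 84, 40, 34, 74, 14, 32, 29, 12]
extract-max → returns 88:
  remove root 88; move last element 12 to root → [12, 84, 40, 34, 74, 14, 32, 29]
  12 vs larger child 84 at index 1, swap → [84, 12, 40, 34, 74, 14, 32, 29]
  12 vs larger child 74 at index 4, swap → [84, 74, 40, 34, 12, 14, 32, 29]
extract-max → returns 84:
  remove root 84; move last element 29 to root → [29, 74, 40, 34, 12, 14, 32]
  29 vs larger child 74 at index 1, swap → [74, 29, 40, 34, 12, 14, 32]
  29 vs larger child 34 at index 3, swap → [74, 34, 40, 29, 12, 14, 32]
extract-max → returns 74:
  remove root 74; move last element 32 to root → [32, 34, 40, 29, 12, 14]
  32 vs larger child 40 at index 2, swap → [40, 34, 32, 29, 12, 14]
extract-max → returns 40:
  remove root 40; move last element 14 to root → [14, 34, 32, 29, 12]
  14 vs larger child 34 at index 1, swap → [34, 14, 32, 29, 12]
  14 vs larger child 29 at index 3, swap → [34, 29, 32, 14, 12]

[34, 29, 32, 14, 12]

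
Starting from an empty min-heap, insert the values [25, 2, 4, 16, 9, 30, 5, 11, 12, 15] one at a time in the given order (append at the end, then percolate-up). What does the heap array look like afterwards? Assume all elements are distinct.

Insert 25:
  append 25 at index 0 → [25] (no swap needed)
Insert 2:
  append 2 at index 1 → [25, 2]
  2 < parent 25 at index 0, swap → [2, 25]
Insert 4:
  append 4 at index 2 → [2, 25, 4] (no swap needed)
Insert 16:
  append 16 at index 3 → [2, 25, 4, 16]
  16 < parent 25 at index 1, swap → [2, 16, 4, 25]
Insert 9:
  append 9 at index 4 → [2, 16, 4, 25, 9]
  9 < parent 16 at index 1, swap → [2, 9, 4, 25, 16]
Insert 30:
  append 30 at index 5 → [2, 9, 4, 25, 16, 30] (no swap needed)
Insert 5:
  append 5 at index 6 → [2, 9, 4, 25, 16, 30, 5] (no swap needed)
Insert 11:
  append 11 at index 7 → [2, 9, 4, 25, 16, 30, 5, 11]
  11 < parent 25 at index 3, swap → [2, 9, 4, 11, 16, 30, 5, 25]
Insert 12:
  append 12 at index 8 → [2, 9, 4, 11, 16, 30, 5, 25, 12] (no swap needed)
Insert 15:
  append 15 at index 9 → [2, 9, 4, 11, 16, 30, 5, 25, 12, 15]
  15 < parent 16 at index 4, swap → [2, 9, 4, 11, 15, 30, 5, 25, 12, 16]

[2, 9, 4, 11, 15, 30, 5, 25, 12, 16]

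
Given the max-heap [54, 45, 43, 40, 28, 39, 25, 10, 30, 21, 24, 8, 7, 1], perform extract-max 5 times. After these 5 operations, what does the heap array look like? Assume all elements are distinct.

[30, 28, 25, 10, 21, 8, 24, 7, 1]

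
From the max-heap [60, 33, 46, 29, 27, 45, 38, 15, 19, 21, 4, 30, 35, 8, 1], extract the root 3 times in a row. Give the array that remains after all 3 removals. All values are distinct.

extract-max #1 returns 60:
  remove root 60; move last element 1 to root → [1, 33, 46, 29, 27, 45, 38, 15, 19, 21, 4, 30, 35, 8]
  1 vs larger child 46 at index 2, swap → [46, 33, 1, 29, 27, 45, 38, 15, 19, 21, 4, 30, 35, 8]
  1 vs larger child 45 at index 5, swap → [46, 33, 45, 29, 27, 1, 38, 15, 19, 21, 4, 30, 35, 8]
  1 vs larger child 35 at index 12, swap → [46, 33, 45, 29, 27, 35, 38, 15, 19, 21, 4, 30, 1, 8]
extract-max #2 returns 46:
  remove root 46; move last element 8 to root → [8, 33, 45, 29, 27, 35, 38, 15, 19, 21, 4, 30, 1]
  8 vs larger child 45 at index 2, swap → [45, 33, 8, 29, 27, 35, 38, 15, 19, 21, 4, 30, 1]
  8 vs larger child 38 at index 6, swap → [45, 33, 38, 29, 27, 35, 8, 15, 19, 21, 4, 30, 1]
extract-max #3 returns 45:
  remove root 45; move last element 1 to root → [1, 33, 38, 29, 27, 35, 8, 15, 19, 21, 4, 30]
  1 vs larger child 38 at index 2, swap → [38, 33, 1, 29, 27, 35, 8, 15, 19, 21, 4, 30]
  1 vs larger child 35 at index 5, swap → [38, 33, 35, 29, 27, 1, 8, 15, 19, 21, 4, 30]
  1 vs only child 30 at index 11, swap → [38, 33, 35, 29, 27, 30, 8, 15, 19, 21, 4, 1]

[38, 33, 35, 29, 27, 30, 8, 15, 19, 21, 4, 1]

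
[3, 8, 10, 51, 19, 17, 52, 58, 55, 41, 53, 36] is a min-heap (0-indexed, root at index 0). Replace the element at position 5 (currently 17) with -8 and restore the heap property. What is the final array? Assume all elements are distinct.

set index 5 from 17 to -8 → [3, 8, 10, 51, 19, -8, 52, 58, 55, 41, 53, 36]
-8 < parent 10 at index 2, swap → [3, 8, -8, 51, 19, 10, 52, 58, 55, 41, 53, 36]
-8 < parent 3 at index 0, swap → [-8, 8, 3, 51, 19, 10, 52, 58, 55, 41, 53, 36]

[-8, 8, 3, 51, 19, 10, 52, 58, 55, 41, 53, 36]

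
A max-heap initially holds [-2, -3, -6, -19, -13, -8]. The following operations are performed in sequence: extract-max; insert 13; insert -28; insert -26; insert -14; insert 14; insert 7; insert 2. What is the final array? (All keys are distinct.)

[14, 13, 2, -14, 7, -3, -28, -26, -19, -13, -8, -6]

extract-max → returns -2:
  remove root -2; move last element -8 to root → [-8, -3, -6, -19, -13]
  -8 vs larger child -3 at index 1, swap → [-3, -8, -6, -19, -13]
insert 13:
  append 13 at index 5 → [-3, -8, -6, -19, -13, 13]
  13 > parent -6 at index 2, swap → [-3, -8, 13, -19, -13, -6]
  13 > parent -3 at index 0, swap → [13, -8, -3, -19, -13, -6]
insert -28:
  append -28 at index 6 → [13, -8, -3, -19, -13, -6, -28] (no swap needed)
insert -26:
  append -26 at index 7 → [13, -8, -3, -19, -13, -6, -28, -26] (no swap needed)
insert -14:
  append -14 at index 8 → [13, -8, -3, -19, -13, -6, -28, -26, -14]
  -14 > parent -19 at index 3, swap → [13, -8, -3, -14, -13, -6, -28, -26, -19]
insert 14:
  append 14 at index 9 → [13, -8, -3, -14, -13, -6, -28, -26, -19, 14]
  14 > parent -13 at index 4, swap → [13, -8, -3, -14, 14, -6, -28, -26, -19, -13]
  14 > parent -8 at index 1, swap → [13, 14, -3, -14, -8, -6, -28, -26, -19, -13]
  14 > parent 13 at index 0, swap → [14, 13, -3, -14, -8, -6, -28, -26, -19, -13]
insert 7:
  append 7 at index 10 → [14, 13, -3, -14, -8, -6, -28, -26, -19, -13, 7]
  7 > parent -8 at index 4, swap → [14, 13, -3, -14, 7, -6, -28, -26, -19, -13, -8]
insert 2:
  append 2 at index 11 → [14, 13, -3, -14, 7, -6, -28, -26, -19, -13, -8, 2]
  2 > parent -6 at index 5, swap → [14, 13, -3, -14, 7, 2, -28, -26, -19, -13, -8, -6]
  2 > parent -3 at index 2, swap → [14, 13, 2, -14, 7, -3, -28, -26, -19, -13, -8, -6]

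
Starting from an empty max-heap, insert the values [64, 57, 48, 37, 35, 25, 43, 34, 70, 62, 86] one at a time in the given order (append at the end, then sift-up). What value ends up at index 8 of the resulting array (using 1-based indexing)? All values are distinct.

Insert 64:
  append 64 at index 1 → [64] (no swap needed)
Insert 57:
  append 57 at index 2 → [64, 57] (no swap needed)
Insert 48:
  append 48 at index 3 → [64, 57, 48] (no swap needed)
Insert 37:
  append 37 at index 4 → [64, 57, 48, 37] (no swap needed)
Insert 35:
  append 35 at index 5 → [64, 57, 48, 37, 35] (no swap needed)
Insert 25:
  append 25 at index 6 → [64, 57, 48, 37, 35, 25] (no swap needed)
Insert 43:
  append 43 at index 7 → [64, 57, 48, 37, 35, 25, 43] (no swap needed)
Insert 34:
  append 34 at index 8 → [64, 57, 48, 37, 35, 25, 43, 34] (no swap needed)
Insert 70:
  append 70 at index 9 → [64, 57, 48, 37, 35, 25, 43, 34, 70]
  70 > parent 37 at index 4, swap → [64, 57, 48, 70, 35, 25, 43, 34, 37]
  70 > parent 57 at index 2, swap → [64, 70, 48, 57, 35, 25, 43, 34, 37]
  70 > parent 64 at index 1, swap → [70, 64, 48, 57, 35, 25, 43, 34, 37]
Insert 62:
  append 62 at index 10 → [70, 64, 48, 57, 35, 25, 43, 34, 37, 62]
  62 > parent 35 at index 5, swap → [70, 64, 48, 57, 62, 25, 43, 34, 37, 35]
Insert 86:
  append 86 at index 11 → [70, 64, 48, 57, 62, 25, 43, 34, 37, 35, 86]
  86 > parent 62 at index 5, swap → [70, 64, 48, 57, 86, 25, 43, 34, 37, 35, 62]
  86 > parent 64 at index 2, swap → [70, 86, 48, 57, 64, 25, 43, 34, 37, 35, 62]
  86 > parent 70 at index 1, swap → [86, 70, 48, 57, 64, 25, 43, 34, 37, 35, 62]
resulting array: [86, 70, 48, 57, 64, 25, 43, 34, 37, 35, 62]

34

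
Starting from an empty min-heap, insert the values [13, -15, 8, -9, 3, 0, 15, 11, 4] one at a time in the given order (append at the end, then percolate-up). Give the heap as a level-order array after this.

[-15, -9, 0, 4, 3, 8, 15, 13, 11]

Insert 13:
  append 13 at index 0 → [13] (no swap needed)
Insert -15:
  append -15 at index 1 → [13, -15]
  -15 < parent 13 at index 0, swap → [-15, 13]
Insert 8:
  append 8 at index 2 → [-15, 13, 8] (no swap needed)
Insert -9:
  append -9 at index 3 → [-15, 13, 8, -9]
  -9 < parent 13 at index 1, swap → [-15, -9, 8, 13]
Insert 3:
  append 3 at index 4 → [-15, -9, 8, 13, 3] (no swap needed)
Insert 0:
  append 0 at index 5 → [-15, -9, 8, 13, 3, 0]
  0 < parent 8 at index 2, swap → [-15, -9, 0, 13, 3, 8]
Insert 15:
  append 15 at index 6 → [-15, -9, 0, 13, 3, 8, 15] (no swap needed)
Insert 11:
  append 11 at index 7 → [-15, -9, 0, 13, 3, 8, 15, 11]
  11 < parent 13 at index 3, swap → [-15, -9, 0, 11, 3, 8, 15, 13]
Insert 4:
  append 4 at index 8 → [-15, -9, 0, 11, 3, 8, 15, 13, 4]
  4 < parent 11 at index 3, swap → [-15, -9, 0, 4, 3, 8, 15, 13, 11]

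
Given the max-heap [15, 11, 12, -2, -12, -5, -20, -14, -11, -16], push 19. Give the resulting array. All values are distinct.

[19, 15, 12, -2, 11, -5, -20, -14, -11, -16, -12]

append 19 at index 10 → [15, 11, 12, -2, -12, -5, -20, -14, -11, -16, 19]
19 > parent -12 at index 4, swap → [15, 11, 12, -2, 19, -5, -20, -14, -11, -16, -12]
19 > parent 11 at index 1, swap → [15, 19, 12, -2, 11, -5, -20, -14, -11, -16, -12]
19 > parent 15 at index 0, swap → [19, 15, 12, -2, 11, -5, -20, -14, -11, -16, -12]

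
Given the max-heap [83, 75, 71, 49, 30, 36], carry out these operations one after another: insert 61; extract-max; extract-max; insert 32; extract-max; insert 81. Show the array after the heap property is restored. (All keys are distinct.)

[81, 49, 61, 32, 30, 36]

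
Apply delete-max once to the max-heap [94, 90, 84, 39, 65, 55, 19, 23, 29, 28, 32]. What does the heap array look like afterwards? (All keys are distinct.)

[90, 65, 84, 39, 32, 55, 19, 23, 29, 28]

remove root 94; move last element 32 to root → [32, 90, 84, 39, 65, 55, 19, 23, 29, 28]
32 vs larger child 90 at index 1, swap → [90, 32, 84, 39, 65, 55, 19, 23, 29, 28]
32 vs larger child 65 at index 4, swap → [90, 65, 84, 39, 32, 55, 19, 23, 29, 28]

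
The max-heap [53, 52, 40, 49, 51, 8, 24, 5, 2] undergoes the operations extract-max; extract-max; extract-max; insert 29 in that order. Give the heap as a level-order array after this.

extract-max → returns 53:
  remove root 53; move last element 2 to root → [2, 52, 40, 49, 51, 8, 24, 5]
  2 vs larger child 52 at index 1, swap → [52, 2, 40, 49, 51, 8, 24, 5]
  2 vs larger child 51 at index 4, swap → [52, 51, 40, 49, 2, 8, 24, 5]
extract-max → returns 52:
  remove root 52; move last element 5 to root → [5, 51, 40, 49, 2, 8, 24]
  5 vs larger child 51 at index 1, swap → [51, 5, 40, 49, 2, 8, 24]
  5 vs larger child 49 at index 3, swap → [51, 49, 40, 5, 2, 8, 24]
extract-max → returns 51:
  remove root 51; move last element 24 to root → [24, 49, 40, 5, 2, 8]
  24 vs larger child 49 at index 1, swap → [49, 24, 40, 5, 2, 8]
insert 29:
  append 29 at index 6 → [49, 24, 40, 5, 2, 8, 29] (no swap needed)

[49, 24, 40, 5, 2, 8, 29]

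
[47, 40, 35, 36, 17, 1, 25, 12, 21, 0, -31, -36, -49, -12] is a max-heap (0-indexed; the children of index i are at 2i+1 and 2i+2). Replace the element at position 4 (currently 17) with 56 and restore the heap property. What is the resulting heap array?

set index 4 from 17 to 56 → [47, 40, 35, 36, 56, 1, 25, 12, 21, 0, -31, -36, -49, -12]
56 > parent 40 at index 1, swap → [47, 56, 35, 36, 40, 1, 25, 12, 21, 0, -31, -36, -49, -12]
56 > parent 47 at index 0, swap → [56, 47, 35, 36, 40, 1, 25, 12, 21, 0, -31, -36, -49, -12]

[56, 47, 35, 36, 40, 1, 25, 12, 21, 0, -31, -36, -49, -12]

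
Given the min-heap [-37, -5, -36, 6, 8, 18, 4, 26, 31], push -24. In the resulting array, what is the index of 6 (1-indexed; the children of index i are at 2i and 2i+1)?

append -24 at index 10 → [-37, -5, -36, 6, 8, 18, 4, 26, 31, -24]
-24 < parent 8 at index 5, swap → [-37, -5, -36, 6, -24, 18, 4, 26, 31, 8]
-24 < parent -5 at index 2, swap → [-37, -24, -36, 6, -5, 18, 4, 26, 31, 8]
resulting array: [-37, -24, -36, 6, -5, 18, 4, 26, 31, 8]

4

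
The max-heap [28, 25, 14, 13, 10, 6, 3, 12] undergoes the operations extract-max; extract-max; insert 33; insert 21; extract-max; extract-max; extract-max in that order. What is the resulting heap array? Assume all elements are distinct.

extract-max → returns 28:
  remove root 28; move last element 12 to root → [12, 25, 14, 13, 10, 6, 3]
  12 vs larger child 25 at index 1, swap → [25, 12, 14, 13, 10, 6, 3]
  12 vs larger child 13 at index 3, swap → [25, 13, 14, 12, 10, 6, 3]
extract-max → returns 25:
  remove root 25; move last element 3 to root → [3, 13, 14, 12, 10, 6]
  3 vs larger child 14 at index 2, swap → [14, 13, 3, 12, 10, 6]
  3 vs only child 6 at index 5, swap → [14, 13, 6, 12, 10, 3]
insert 33:
  append 33 at index 6 → [14, 13, 6, 12, 10, 3, 33]
  33 > parent 6 at index 2, swap → [14, 13, 33, 12, 10, 3, 6]
  33 > parent 14 at index 0, swap → [33, 13, 14, 12, 10, 3, 6]
insert 21:
  append 21 at index 7 → [33, 13, 14, 12, 10, 3, 6, 21]
  21 > parent 12 at index 3, swap → [33, 13, 14, 21, 10, 3, 6, 12]
  21 > parent 13 at index 1, swap → [33, 21, 14, 13, 10, 3, 6, 12]
extract-max → returns 33:
  remove root 33; move last element 12 to root → [12, 21, 14, 13, 10, 3, 6]
  12 vs larger child 21 at index 1, swap → [21, 12, 14, 13, 10, 3, 6]
  12 vs larger child 13 at index 3, swap → [21, 13, 14, 12, 10, 3, 6]
extract-max → returns 21:
  remove root 21; move last element 6 to root → [6, 13, 14, 12, 10, 3]
  6 vs larger child 14 at index 2, swap → [14, 13, 6, 12, 10, 3]
extract-max → returns 14:
  remove root 14; move last element 3 to root → [3, 13, 6, 12, 10]
  3 vs larger child 13 at index 1, swap → [13, 3, 6, 12, 10]
  3 vs larger child 12 at index 3, swap → [13, 12, 6, 3, 10]

[13, 12, 6, 3, 10]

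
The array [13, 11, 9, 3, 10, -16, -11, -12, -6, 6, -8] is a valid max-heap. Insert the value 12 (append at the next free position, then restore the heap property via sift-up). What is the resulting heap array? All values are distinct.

[13, 11, 12, 3, 10, 9, -11, -12, -6, 6, -8, -16]

append 12 at index 11 → [13, 11, 9, 3, 10, -16, -11, -12, -6, 6, -8, 12]
12 > parent -16 at index 5, swap → [13, 11, 9, 3, 10, 12, -11, -12, -6, 6, -8, -16]
12 > parent 9 at index 2, swap → [13, 11, 12, 3, 10, 9, -11, -12, -6, 6, -8, -16]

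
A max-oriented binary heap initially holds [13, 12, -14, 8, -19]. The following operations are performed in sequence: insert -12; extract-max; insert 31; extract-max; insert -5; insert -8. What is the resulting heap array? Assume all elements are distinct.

[12, 8, -5, -14, -19, -12, -8]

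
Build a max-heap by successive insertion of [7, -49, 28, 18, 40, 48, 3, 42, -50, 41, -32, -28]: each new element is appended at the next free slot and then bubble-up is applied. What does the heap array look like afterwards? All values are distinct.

Insert 7:
  append 7 at index 0 → [7] (no swap needed)
Insert -49:
  append -49 at index 1 → [7, -49] (no swap needed)
Insert 28:
  append 28 at index 2 → [7, -49, 28]
  28 > parent 7 at index 0, swap → [28, -49, 7]
Insert 18:
  append 18 at index 3 → [28, -49, 7, 18]
  18 > parent -49 at index 1, swap → [28, 18, 7, -49]
Insert 40:
  append 40 at index 4 → [28, 18, 7, -49, 40]
  40 > parent 18 at index 1, swap → [28, 40, 7, -49, 18]
  40 > parent 28 at index 0, swap → [40, 28, 7, -49, 18]
Insert 48:
  append 48 at index 5 → [40, 28, 7, -49, 18, 48]
  48 > parent 7 at index 2, swap → [40, 28, 48, -49, 18, 7]
  48 > parent 40 at index 0, swap → [48, 28, 40, -49, 18, 7]
Insert 3:
  append 3 at index 6 → [48, 28, 40, -49, 18, 7, 3] (no swap needed)
Insert 42:
  append 42 at index 7 → [48, 28, 40, -49, 18, 7, 3, 42]
  42 > parent -49 at index 3, swap → [48, 28, 40, 42, 18, 7, 3, -49]
  42 > parent 28 at index 1, swap → [48, 42, 40, 28, 18, 7, 3, -49]
Insert -50:
  append -50 at index 8 → [48, 42, 40, 28, 18, 7, 3, -49, -50] (no swap needed)
Insert 41:
  append 41 at index 9 → [48, 42, 40, 28, 18, 7, 3, -49, -50, 41]
  41 > parent 18 at index 4, swap → [48, 42, 40, 28, 41, 7, 3, -49, -50, 18]
Insert -32:
  append -32 at index 10 → [48, 42, 40, 28, 41, 7, 3, -49, -50, 18, -32] (no swap needed)
Insert -28:
  append -28 at index 11 → [48, 42, 40, 28, 41, 7, 3, -49, -50, 18, -32, -28] (no swap needed)

[48, 42, 40, 28, 41, 7, 3, -49, -50, 18, -32, -28]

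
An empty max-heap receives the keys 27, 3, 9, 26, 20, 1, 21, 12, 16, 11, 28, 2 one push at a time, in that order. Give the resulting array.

[28, 27, 21, 16, 26, 2, 9, 3, 12, 11, 20, 1]

Insert 27:
  append 27 at index 0 → [27] (no swap needed)
Insert 3:
  append 3 at index 1 → [27, 3] (no swap needed)
Insert 9:
  append 9 at index 2 → [27, 3, 9] (no swap needed)
Insert 26:
  append 26 at index 3 → [27, 3, 9, 26]
  26 > parent 3 at index 1, swap → [27, 26, 9, 3]
Insert 20:
  append 20 at index 4 → [27, 26, 9, 3, 20] (no swap needed)
Insert 1:
  append 1 at index 5 → [27, 26, 9, 3, 20, 1] (no swap needed)
Insert 21:
  append 21 at index 6 → [27, 26, 9, 3, 20, 1, 21]
  21 > parent 9 at index 2, swap → [27, 26, 21, 3, 20, 1, 9]
Insert 12:
  append 12 at index 7 → [27, 26, 21, 3, 20, 1, 9, 12]
  12 > parent 3 at index 3, swap → [27, 26, 21, 12, 20, 1, 9, 3]
Insert 16:
  append 16 at index 8 → [27, 26, 21, 12, 20, 1, 9, 3, 16]
  16 > parent 12 at index 3, swap → [27, 26, 21, 16, 20, 1, 9, 3, 12]
Insert 11:
  append 11 at index 9 → [27, 26, 21, 16, 20, 1, 9, 3, 12, 11] (no swap needed)
Insert 28:
  append 28 at index 10 → [27, 26, 21, 16, 20, 1, 9, 3, 12, 11, 28]
  28 > parent 20 at index 4, swap → [27, 26, 21, 16, 28, 1, 9, 3, 12, 11, 20]
  28 > parent 26 at index 1, swap → [27, 28, 21, 16, 26, 1, 9, 3, 12, 11, 20]
  28 > parent 27 at index 0, swap → [28, 27, 21, 16, 26, 1, 9, 3, 12, 11, 20]
Insert 2:
  append 2 at index 11 → [28, 27, 21, 16, 26, 1, 9, 3, 12, 11, 20, 2]
  2 > parent 1 at index 5, swap → [28, 27, 21, 16, 26, 2, 9, 3, 12, 11, 20, 1]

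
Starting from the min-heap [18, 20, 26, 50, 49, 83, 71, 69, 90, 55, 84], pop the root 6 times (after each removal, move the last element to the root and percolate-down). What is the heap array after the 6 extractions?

[69, 83, 71, 84, 90]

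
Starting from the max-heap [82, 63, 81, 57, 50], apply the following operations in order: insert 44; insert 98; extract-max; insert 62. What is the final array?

insert 44:
  append 44 at index 5 → [82, 63, 81, 57, 50, 44] (no swap needed)
insert 98:
  append 98 at index 6 → [82, 63, 81, 57, 50, 44, 98]
  98 > parent 81 at index 2, swap → [82, 63, 98, 57, 50, 44, 81]
  98 > parent 82 at index 0, swap → [98, 63, 82, 57, 50, 44, 81]
extract-max → returns 98:
  remove root 98; move last element 81 to root → [81, 63, 82, 57, 50, 44]
  81 vs larger child 82 at index 2, swap → [82, 63, 81, 57, 50, 44]
insert 62:
  append 62 at index 6 → [82, 63, 81, 57, 50, 44, 62] (no swap needed)

[82, 63, 81, 57, 50, 44, 62]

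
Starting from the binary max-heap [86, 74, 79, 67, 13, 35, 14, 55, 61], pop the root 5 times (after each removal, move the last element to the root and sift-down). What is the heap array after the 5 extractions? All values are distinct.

extract-max #1 returns 86:
  remove root 86; move last element 61 to root → [61, 74, 79, 67, 13, 35, 14, 55]
  61 vs larger child 79 at index 2, swap → [79, 74, 61, 67, 13, 35, 14, 55]
extract-max #2 returns 79:
  remove root 79; move last element 55 to root → [55, 74, 61, 67, 13, 35, 14]
  55 vs larger child 74 at index 1, swap → [74, 55, 61, 67, 13, 35, 14]
  55 vs larger child 67 at index 3, swap → [74, 67, 61, 55, 13, 35, 14]
extract-max #3 returns 74:
  remove root 74; move last element 14 to root → [14, 67, 61, 55, 13, 35]
  14 vs larger child 67 at index 1, swap → [67, 14, 61, 55, 13, 35]
  14 vs larger child 55 at index 3, swap → [67, 55, 61, 14, 13, 35]
extract-max #4 returns 67:
  remove root 67; move last element 35 to root → [35, 55, 61, 14, 13]
  35 vs larger child 61 at index 2, swap → [61, 55, 35, 14, 13]
extract-max #5 returns 61:
  remove root 61; move last element 13 to root → [13, 55, 35, 14]
  13 vs larger child 55 at index 1, swap → [55, 13, 35, 14]
  13 vs only child 14 at index 3, swap → [55, 14, 35, 13]

[55, 14, 35, 13]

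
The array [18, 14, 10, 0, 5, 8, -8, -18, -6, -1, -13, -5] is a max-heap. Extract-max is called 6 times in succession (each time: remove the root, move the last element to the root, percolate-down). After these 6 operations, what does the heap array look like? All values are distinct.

[-1, -6, -5, -8, -18, -13]

extract-max #1 returns 18:
  remove root 18; move last element -5 to root → [-5, 14, 10, 0, 5, 8, -8, -18, -6, -1, -13]
  -5 vs larger child 14 at index 1, swap → [14, -5, 10, 0, 5, 8, -8, -18, -6, -1, -13]
  -5 vs larger child 5 at index 4, swap → [14, 5, 10, 0, -5, 8, -8, -18, -6, -1, -13]
  -5 vs larger child -1 at index 9, swap → [14, 5, 10, 0, -1, 8, -8, -18, -6, -5, -13]
extract-max #2 returns 14:
  remove root 14; move last element -13 to root → [-13, 5, 10, 0, -1, 8, -8, -18, -6, -5]
  -13 vs larger child 10 at index 2, swap → [10, 5, -13, 0, -1, 8, -8, -18, -6, -5]
  -13 vs larger child 8 at index 5, swap → [10, 5, 8, 0, -1, -13, -8, -18, -6, -5]
extract-max #3 returns 10:
  remove root 10; move last element -5 to root → [-5, 5, 8, 0, -1, -13, -8, -18, -6]
  -5 vs larger child 8 at index 2, swap → [8, 5, -5, 0, -1, -13, -8, -18, -6]
extract-max #4 returns 8:
  remove root 8; move last element -6 to root → [-6, 5, -5, 0, -1, -13, -8, -18]
  -6 vs larger child 5 at index 1, swap → [5, -6, -5, 0, -1, -13, -8, -18]
  -6 vs larger child 0 at index 3, swap → [5, 0, -5, -6, -1, -13, -8, -18]
extract-max #5 returns 5:
  remove root 5; move last element -18 to root → [-18, 0, -5, -6, -1, -13, -8]
  -18 vs larger child 0 at index 1, swap → [0, -18, -5, -6, -1, -13, -8]
  -18 vs larger child -1 at index 4, swap → [0, -1, -5, -6, -18, -13, -8]
extract-max #6 returns 0:
  remove root 0; move last element -8 to root → [-8, -1, -5, -6, -18, -13]
  -8 vs larger child -1 at index 1, swap → [-1, -8, -5, -6, -18, -13]
  -8 vs larger child -6 at index 3, swap → [-1, -6, -5, -8, -18, -13]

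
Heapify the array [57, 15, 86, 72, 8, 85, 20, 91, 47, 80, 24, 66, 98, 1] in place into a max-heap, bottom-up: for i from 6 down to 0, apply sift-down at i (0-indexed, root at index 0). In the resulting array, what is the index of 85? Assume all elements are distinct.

5

sift down from index 6: already satisfies heap property
sift down from index 5:
  85 vs larger child 98 at index 12, swap → [57, 15, 86, 72, 8, 98, 20, 91, 47, 80, 24, 66, 85, 1]
sift down from index 4:
  8 vs larger child 80 at index 9, swap → [57, 15, 86, 72, 80, 98, 20, 91, 47, 8, 24, 66, 85, 1]
sift down from index 3:
  72 vs larger child 91 at index 7, swap → [57, 15, 86, 91, 80, 98, 20, 72, 47, 8, 24, 66, 85, 1]
sift down from index 2:
  86 vs larger child 98 at index 5, swap → [57, 15, 98, 91, 80, 86, 20, 72, 47, 8, 24, 66, 85, 1]
sift down from index 1:
  15 vs larger child 91 at index 3, swap → [57, 91, 98, 15, 80, 86, 20, 72, 47, 8, 24, 66, 85, 1]
  15 vs larger child 72 at index 7, swap → [57, 91, 98, 72, 80, 86, 20, 15, 47, 8, 24, 66, 85, 1]
sift down from index 0:
  57 vs larger child 98 at index 2, swap → [98, 91, 57, 72, 80, 86, 20, 15, 47, 8, 24, 66, 85, 1]
  57 vs larger child 86 at index 5, swap → [98, 91, 86, 72, 80, 57, 20, 15, 47, 8, 24, 66, 85, 1]
  57 vs larger child 85 at index 12, swap → [98, 91, 86, 72, 80, 85, 20, 15, 47, 8, 24, 66, 57, 1]
resulting array: [98, 91, 86, 72, 80, 85, 20, 15, 47, 8, 24, 66, 57, 1]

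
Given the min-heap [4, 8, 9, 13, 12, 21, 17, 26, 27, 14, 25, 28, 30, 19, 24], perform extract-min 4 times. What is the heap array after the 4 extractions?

extract-min #1 returns 4:
  remove root 4; move last element 24 to root → [24, 8, 9, 13, 12, 21, 17, 26, 27, 14, 25, 28, 30, 19]
  24 vs smaller child 8 at index 1, swap → [8, 24, 9, 13, 12, 21, 17, 26, 27, 14, 25, 28, 30, 19]
  24 vs smaller child 12 at index 4, swap → [8, 12, 9, 13, 24, 21, 17, 26, 27, 14, 25, 28, 30, 19]
  24 vs smaller child 14 at index 9, swap → [8, 12, 9, 13, 14, 21, 17, 26, 27, 24, 25, 28, 30, 19]
extract-min #2 returns 8:
  remove root 8; move last element 19 to root → [19, 12, 9, 13, 14, 21, 17, 26, 27, 24, 25, 28, 30]
  19 vs smaller child 9 at index 2, swap → [9, 12, 19, 13, 14, 21, 17, 26, 27, 24, 25, 28, 30]
  19 vs smaller child 17 at index 6, swap → [9, 12, 17, 13, 14, 21, 19, 26, 27, 24, 25, 28, 30]
extract-min #3 returns 9:
  remove root 9; move last element 30 to root → [30, 12, 17, 13, 14, 21, 19, 26, 27, 24, 25, 28]
  30 vs smaller child 12 at index 1, swap → [12, 30, 17, 13, 14, 21, 19, 26, 27, 24, 25, 28]
  30 vs smaller child 13 at index 3, swap → [12, 13, 17, 30, 14, 21, 19, 26, 27, 24, 25, 28]
  30 vs smaller child 26 at index 7, swap → [12, 13, 17, 26, 14, 21, 19, 30, 27, 24, 25, 28]
extract-min #4 returns 12:
  remove root 12; move last element 28 to root → [28, 13, 17, 26, 14, 21, 19, 30, 27, 24, 25]
  28 vs smaller child 13 at index 1, swap → [13, 28, 17, 26, 14, 21, 19, 30, 27, 24, 25]
  28 vs smaller child 14 at index 4, swap → [13, 14, 17, 26, 28, 21, 19, 30, 27, 24, 25]
  28 vs smaller child 24 at index 9, swap → [13, 14, 17, 26, 24, 21, 19, 30, 27, 28, 25]

[13, 14, 17, 26, 24, 21, 19, 30, 27, 28, 25]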